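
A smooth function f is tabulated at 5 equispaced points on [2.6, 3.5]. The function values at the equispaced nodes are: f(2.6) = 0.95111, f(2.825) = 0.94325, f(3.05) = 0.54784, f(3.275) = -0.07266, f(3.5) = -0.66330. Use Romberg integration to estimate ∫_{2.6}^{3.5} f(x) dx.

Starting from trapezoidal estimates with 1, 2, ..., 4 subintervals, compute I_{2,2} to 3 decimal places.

0.364

I_{0,0} (trapezoid, 1 panel, h=0.9000): 0.12951
I_{1,0} (trapezoid, 2 panels, h=0.4500): 0.31129
I_{2,0} (trapezoid, 4 panels, h=0.2250): 0.35153
I_{1,1} = 0.31129 + (0.31129 − 0.12951)/3 = 0.37188
I_{2,1} = 0.35153 + (0.35153 − 0.31129)/3 = 0.36494
I_{2,2} = 0.36494 + (0.36494 − 0.37188)/15 = 0.36448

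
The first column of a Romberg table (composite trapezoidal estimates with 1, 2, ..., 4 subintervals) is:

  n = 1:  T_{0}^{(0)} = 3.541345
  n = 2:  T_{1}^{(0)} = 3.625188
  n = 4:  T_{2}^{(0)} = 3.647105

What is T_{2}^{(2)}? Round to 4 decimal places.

Richardson extrapolation on the trapezoidal column (denominator 4−1=3):
T_{1}^{(1)} = (4·3.625188 − 3.541345) / 3 = 3.653136
T_{2}^{(1)} = (4·3.647105 − 3.625188) / 3 = 3.654411
T_{2}^{(2)} = (16·3.654411 − 3.653136) / 15 = 3.654496
(Column j=1 coincides with Simpson's rule on the same nodes.)

3.6545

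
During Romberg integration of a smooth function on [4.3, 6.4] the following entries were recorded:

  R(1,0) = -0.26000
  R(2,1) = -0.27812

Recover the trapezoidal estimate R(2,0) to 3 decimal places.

-0.274

From R(2,1) = (4·R(2,0) − R(1,0))/3, solve for R(2,0):
4·R(2,0) = 3·(-0.27812) + (-0.26000) = -1.09436
R(2,0) = -0.27359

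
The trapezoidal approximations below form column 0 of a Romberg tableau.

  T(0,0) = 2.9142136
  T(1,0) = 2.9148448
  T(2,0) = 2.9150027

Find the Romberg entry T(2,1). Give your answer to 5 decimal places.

2.91506

Richardson extrapolation on the trapezoidal column (denominator 4−1=3):
T(2,1) = (4·2.9150027 − 2.9148448) / 3 = 2.9150553
(Column j=1 coincides with Simpson's rule on the same nodes.)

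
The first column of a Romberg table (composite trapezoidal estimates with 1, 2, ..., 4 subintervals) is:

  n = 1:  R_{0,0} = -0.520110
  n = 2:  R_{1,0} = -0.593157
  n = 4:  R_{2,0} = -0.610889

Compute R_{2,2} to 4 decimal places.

-0.6168

Richardson extrapolation on the trapezoidal column (denominator 4−1=3):
R_{1,1} = -0.593157 + (-0.593157 − (-0.520110))/3 = -0.617506
R_{2,1} = (4·(-0.610889) − (-0.593157)) / 3 = -0.616800
R_{2,2} = (16·(-0.616800) − (-0.617506)) / 15 = -0.616753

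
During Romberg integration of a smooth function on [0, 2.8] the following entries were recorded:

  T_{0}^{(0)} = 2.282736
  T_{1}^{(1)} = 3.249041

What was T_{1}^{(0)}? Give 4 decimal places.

From T_{1}^{(1)} = (4·T_{1}^{(0)} − T_{0}^{(0)})/3, solve for T_{1}^{(0)}:
4·T_{1}^{(0)} = 3·3.249041 + 2.282736 = 12.029859
T_{1}^{(0)} = 3.007465

3.0075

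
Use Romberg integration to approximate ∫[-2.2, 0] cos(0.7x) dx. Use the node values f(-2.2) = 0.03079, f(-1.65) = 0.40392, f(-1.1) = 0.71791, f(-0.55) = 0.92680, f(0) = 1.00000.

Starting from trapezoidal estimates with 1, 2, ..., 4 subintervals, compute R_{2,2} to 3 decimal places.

1.428

R_{0,0} (trapezoid, 1 panel, h=2.2000): 1.13387
R_{1,0} (trapezoid, 2 panels, h=1.1000): 1.35664
R_{2,0} (trapezoid, 4 panels, h=0.5500): 1.41021
R_{1,1} = 1.35664 + (1.35664 − 1.13387)/3 = 1.43090
R_{2,1} = 1.41021 + (1.41021 − 1.35664)/3 = 1.42807
R_{2,2} = 1.42807 + (1.42807 − 1.43090)/15 = 1.42788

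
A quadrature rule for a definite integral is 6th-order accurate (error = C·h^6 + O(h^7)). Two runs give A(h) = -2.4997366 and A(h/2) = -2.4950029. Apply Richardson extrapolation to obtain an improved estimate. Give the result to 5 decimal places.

The leading error scales as h^6; refining by a factor of 2 reduces it by 2^6 = 64.
Extrapolated value = (64·A(h/2) − A(h)) / (64 − 1)
= (64·(-2.4950029) − (-2.4997366)) / 63
= -157.1804490 / 63 = -2.4949278

-2.49493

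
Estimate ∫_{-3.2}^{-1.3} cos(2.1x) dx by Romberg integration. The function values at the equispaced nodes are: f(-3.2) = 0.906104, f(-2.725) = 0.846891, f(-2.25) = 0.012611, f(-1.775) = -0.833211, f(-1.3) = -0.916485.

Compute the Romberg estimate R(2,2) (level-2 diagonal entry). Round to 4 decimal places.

R(0,0) (trapezoid, 1 panel, h=1.9000): -0.009862
R(1,0) (trapezoid, 2 panels, h=0.9500): 0.007049
R(2,0) (trapezoid, 4 panels, h=0.4750): 0.010023
R(1,1) = 0.007049 + (0.007049 − (-0.009862))/3 = 0.012686
R(2,1) = 0.010023 + (0.010023 − 0.007049)/3 = 0.011014
R(2,2) = 0.011014 + (0.011014 − 0.012686)/15 = 0.010903

0.0109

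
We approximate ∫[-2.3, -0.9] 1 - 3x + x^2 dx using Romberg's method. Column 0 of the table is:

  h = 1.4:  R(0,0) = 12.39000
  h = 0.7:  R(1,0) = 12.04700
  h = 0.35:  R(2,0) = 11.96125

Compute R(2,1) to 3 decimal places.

11.933

Richardson extrapolation on the trapezoidal column (denominator 4−1=3):
R(2,1) = 11.96125 + (11.96125 − 12.04700)/3 = 11.93267
(Column j=1 coincides with Simpson's rule on the same nodes.)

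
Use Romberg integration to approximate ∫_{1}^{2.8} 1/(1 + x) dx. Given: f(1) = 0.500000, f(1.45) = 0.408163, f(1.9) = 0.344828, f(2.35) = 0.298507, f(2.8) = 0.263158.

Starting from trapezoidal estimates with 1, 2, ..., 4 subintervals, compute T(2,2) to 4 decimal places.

0.6419

T(0,0) (trapezoid, 1 panel, h=1.8000): 0.686842
T(1,0) (trapezoid, 2 panels, h=0.9000): 0.653766
T(2,0) (trapezoid, 4 panels, h=0.4500): 0.644885
T(1,1) = 0.653766 + (0.653766 − 0.686842)/3 = 0.642741
T(2,1) = 0.644885 + (0.644885 − 0.653766)/3 = 0.641925
T(2,2) = 0.641925 + (0.641925 − 0.642741)/15 = 0.641871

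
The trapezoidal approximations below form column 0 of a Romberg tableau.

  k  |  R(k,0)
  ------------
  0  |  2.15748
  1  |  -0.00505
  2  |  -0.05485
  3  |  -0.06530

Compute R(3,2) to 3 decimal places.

Richardson extrapolation on the trapezoidal column (denominator 4−1=3):
R(2,1) = -0.05485 + (-0.05485 − (-0.00505))/3 = -0.07145
R(3,1) = -0.06530 + (-0.06530 − (-0.05485))/3 = -0.06878
R(3,2) = (16·(-0.06878) − (-0.07145)) / 15 = -0.06860

-0.069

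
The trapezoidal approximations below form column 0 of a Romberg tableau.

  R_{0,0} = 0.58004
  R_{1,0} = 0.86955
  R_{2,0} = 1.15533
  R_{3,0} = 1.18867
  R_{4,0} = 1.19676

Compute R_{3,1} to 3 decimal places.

1.200

Richardson extrapolation on the trapezoidal column (denominator 4−1=3):
R_{3,1} = 1.18867 + (1.18867 − 1.15533)/3 = 1.19978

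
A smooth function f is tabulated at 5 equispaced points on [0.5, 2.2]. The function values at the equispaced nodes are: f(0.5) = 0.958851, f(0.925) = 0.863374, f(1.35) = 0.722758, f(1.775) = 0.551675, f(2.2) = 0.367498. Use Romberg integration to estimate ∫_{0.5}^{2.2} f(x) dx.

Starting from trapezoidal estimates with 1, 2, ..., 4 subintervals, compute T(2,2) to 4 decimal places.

1.1945

T(0,0) (trapezoid, 1 panel, h=1.7000): 1.127397
T(1,0) (trapezoid, 2 panels, h=0.8500): 1.178043
T(2,0) (trapezoid, 4 panels, h=0.4250): 1.190417
T(1,1) = 1.178043 + (1.178043 − 1.127397)/3 = 1.194925
T(2,1) = 1.190417 + (1.190417 − 1.178043)/3 = 1.194542
T(2,2) = 1.194542 + (1.194542 − 1.194925)/15 = 1.194516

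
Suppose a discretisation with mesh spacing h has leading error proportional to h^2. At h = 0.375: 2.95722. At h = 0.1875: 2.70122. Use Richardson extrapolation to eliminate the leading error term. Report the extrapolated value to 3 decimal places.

Extrapolated value = (4·A(h/2) − A(h)) / (4 − 1)
= (4·2.70122 − 2.95722) / 3
= 7.84766 / 3 = 2.61589

2.616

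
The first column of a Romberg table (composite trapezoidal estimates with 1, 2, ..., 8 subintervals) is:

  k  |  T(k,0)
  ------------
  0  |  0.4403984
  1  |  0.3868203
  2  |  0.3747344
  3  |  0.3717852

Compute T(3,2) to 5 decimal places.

T(2,1) = 0.3747344 + (0.3747344 − 0.3868203)/3 = 0.3707058
T(3,1) = (4·0.3717852 − 0.3747344) / 3 = 0.3708021
T(3,2) = 0.3708021 + (0.3708021 − 0.3707058)/15 = 0.3708085

0.37081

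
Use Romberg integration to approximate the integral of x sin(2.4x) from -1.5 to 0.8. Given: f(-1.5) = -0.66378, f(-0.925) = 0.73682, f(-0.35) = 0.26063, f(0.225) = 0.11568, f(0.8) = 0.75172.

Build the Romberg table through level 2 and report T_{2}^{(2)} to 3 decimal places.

0.793

T_{0}^{(0)} (trapezoid, 1 panel, h=2.3000): 0.10113
T_{1}^{(0)} (trapezoid, 2 panels, h=1.1500): 0.35029
T_{2}^{(0)} (trapezoid, 4 panels, h=0.5750): 0.66533
T_{1}^{(1)} = 0.35029 + (0.35029 − 0.10113)/3 = 0.43334
T_{2}^{(1)} = 0.66533 + (0.66533 − 0.35029)/3 = 0.77034
T_{2}^{(2)} = 0.77034 + (0.77034 − 0.43334)/15 = 0.79281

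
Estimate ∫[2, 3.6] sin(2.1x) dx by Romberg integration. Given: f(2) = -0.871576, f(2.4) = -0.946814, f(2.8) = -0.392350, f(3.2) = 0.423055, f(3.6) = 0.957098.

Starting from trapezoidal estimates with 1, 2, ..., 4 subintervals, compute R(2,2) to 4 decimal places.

R(0,0) (trapezoid, 1 panel, h=1.6000): 0.068418
R(1,0) (trapezoid, 2 panels, h=0.8000): -0.279671
R(2,0) (trapezoid, 4 panels, h=0.4000): -0.349339
R(1,1) = -0.279671 + (-0.279671 − 0.068418)/3 = -0.395701
R(2,1) = -0.349339 + (-0.349339 − (-0.279671))/3 = -0.372562
R(2,2) = -0.372562 + (-0.372562 − (-0.395701))/15 = -0.371019

-0.3710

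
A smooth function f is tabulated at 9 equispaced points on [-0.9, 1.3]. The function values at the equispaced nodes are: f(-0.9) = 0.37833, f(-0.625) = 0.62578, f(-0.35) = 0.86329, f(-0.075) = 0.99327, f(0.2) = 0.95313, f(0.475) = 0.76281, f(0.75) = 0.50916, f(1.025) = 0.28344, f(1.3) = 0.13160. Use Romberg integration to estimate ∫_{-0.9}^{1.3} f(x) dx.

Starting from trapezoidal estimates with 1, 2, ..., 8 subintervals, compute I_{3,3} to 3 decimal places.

1.451

I_{0,0} (trapezoid, 1 panel, h=2.2000): 0.56092
I_{1,0} (trapezoid, 2 panels, h=1.1000): 1.32890
I_{2,0} (trapezoid, 4 panels, h=0.5500): 1.41930
I_{3,0} (trapezoid, 8 panels, h=0.2750): 1.44261
I_{1,1} = 1.32890 + (1.32890 − 0.56092)/3 = 1.58489
I_{2,1} = 1.41930 + (1.41930 − 1.32890)/3 = 1.44943
I_{3,1} = 1.44261 + (1.44261 − 1.41930)/3 = 1.45038
I_{2,2} = 1.44943 + (1.44943 − 1.58489)/15 = 1.44040
I_{3,2} = 1.45038 + (1.45038 − 1.44943)/15 = 1.45044
I_{3,3} = 1.45044 + (1.45044 − 1.44040)/63 = 1.45060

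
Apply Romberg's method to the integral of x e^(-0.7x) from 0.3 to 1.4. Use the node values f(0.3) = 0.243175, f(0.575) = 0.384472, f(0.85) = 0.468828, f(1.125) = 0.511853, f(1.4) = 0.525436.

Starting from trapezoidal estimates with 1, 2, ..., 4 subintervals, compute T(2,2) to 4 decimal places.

T(0,0) (trapezoid, 1 panel, h=1.1000): 0.422736
T(1,0) (trapezoid, 2 panels, h=0.5500): 0.469223
T(2,0) (trapezoid, 4 panels, h=0.2750): 0.481101
T(1,1) = 0.469223 + (0.469223 − 0.422736)/3 = 0.484719
T(2,1) = 0.481101 + (0.481101 − 0.469223)/3 = 0.485060
T(2,2) = 0.485060 + (0.485060 − 0.484719)/15 = 0.485083

0.4851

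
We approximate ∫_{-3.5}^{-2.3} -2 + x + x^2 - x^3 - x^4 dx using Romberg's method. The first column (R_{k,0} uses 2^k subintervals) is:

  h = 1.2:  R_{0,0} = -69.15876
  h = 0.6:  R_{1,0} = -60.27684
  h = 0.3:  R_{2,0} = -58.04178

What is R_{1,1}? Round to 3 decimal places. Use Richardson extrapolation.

-57.316

Richardson extrapolation on the trapezoidal column (denominator 4−1=3):
R_{1,1} = (4·(-60.27684) − (-69.15876)) / 3 = -57.31620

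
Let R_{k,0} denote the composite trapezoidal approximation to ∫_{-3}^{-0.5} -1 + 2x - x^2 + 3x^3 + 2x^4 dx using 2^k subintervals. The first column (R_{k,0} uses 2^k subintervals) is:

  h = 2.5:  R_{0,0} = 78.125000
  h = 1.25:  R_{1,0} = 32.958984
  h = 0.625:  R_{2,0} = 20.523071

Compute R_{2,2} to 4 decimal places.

16.2760

R_{1,1} = (4·32.958984 − 78.125000) / 3 = 17.903645
R_{2,1} = 20.523071 + (20.523071 − 32.958984)/3 = 16.377767
R_{2,2} = (16·16.377767 − 17.903645) / 15 = 16.276042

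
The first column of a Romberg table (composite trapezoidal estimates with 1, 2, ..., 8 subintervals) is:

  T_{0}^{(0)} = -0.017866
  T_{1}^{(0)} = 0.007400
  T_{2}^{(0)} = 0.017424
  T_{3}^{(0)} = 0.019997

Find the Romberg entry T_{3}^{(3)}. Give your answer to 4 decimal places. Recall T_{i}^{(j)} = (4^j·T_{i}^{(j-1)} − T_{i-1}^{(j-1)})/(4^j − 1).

0.0209

Richardson extrapolation on the trapezoidal column (denominator 4−1=3):
T_{1}^{(1)} = (4·0.007400 − (-0.017866)) / 3 = 0.015822
T_{2}^{(1)} = (4·0.017424 − 0.007400) / 3 = 0.020765
T_{3}^{(1)} = 0.019997 + (0.019997 − 0.017424)/3 = 0.020855
T_{2}^{(2)} = 0.020765 + (0.020765 − 0.015822)/15 = 0.021095
T_{3}^{(2)} = 0.020855 + (0.020855 − 0.020765)/15 = 0.020861
T_{3}^{(3)} = (64·0.020861 − 0.021095) / 63 = 0.020857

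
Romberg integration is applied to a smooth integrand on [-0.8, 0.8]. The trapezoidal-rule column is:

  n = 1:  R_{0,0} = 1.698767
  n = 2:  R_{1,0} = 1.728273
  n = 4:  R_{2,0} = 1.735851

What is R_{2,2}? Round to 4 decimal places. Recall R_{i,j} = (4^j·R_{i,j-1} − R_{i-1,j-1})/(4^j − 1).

Richardson extrapolation on the trapezoidal column (denominator 4−1=3):
R_{1,1} = (4·1.728273 − 1.698767) / 3 = 1.738108
R_{2,1} = (4·1.735851 − 1.728273) / 3 = 1.738377
R_{2,2} = 1.738377 + (1.738377 − 1.738108)/15 = 1.738395
(Column j=1 coincides with Simpson's rule on the same nodes.)

1.7384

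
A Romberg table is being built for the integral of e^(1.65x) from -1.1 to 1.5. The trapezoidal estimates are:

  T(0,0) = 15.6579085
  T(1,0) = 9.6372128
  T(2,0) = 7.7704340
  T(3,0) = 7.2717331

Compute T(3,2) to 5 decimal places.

T(2,1) = (4·7.7704340 − 9.6372128) / 3 = 7.1481744
T(3,1) = (4·7.2717331 − 7.7704340) / 3 = 7.1054995
T(3,2) = (16·7.1054995 − 7.1481744) / 15 = 7.1026545
(Column j=1 coincides with Simpson's rule on the same nodes.)

7.10265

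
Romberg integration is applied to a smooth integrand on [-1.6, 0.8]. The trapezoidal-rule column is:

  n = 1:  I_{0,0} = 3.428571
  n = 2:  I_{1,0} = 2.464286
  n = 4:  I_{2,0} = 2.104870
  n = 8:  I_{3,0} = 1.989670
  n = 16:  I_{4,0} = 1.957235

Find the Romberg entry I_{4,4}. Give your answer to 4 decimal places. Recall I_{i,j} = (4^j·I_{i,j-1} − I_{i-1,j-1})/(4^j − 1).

Richardson extrapolation on the trapezoidal column (denominator 4−1=3):
I_{1,1} = (4·2.464286 − 3.428571) / 3 = 2.142858
I_{2,1} = (4·2.104870 − 2.464286) / 3 = 1.985065
I_{3,1} = (4·1.989670 − 2.104870) / 3 = 1.951270
I_{4,1} = 1.957235 + (1.957235 − 1.989670)/3 = 1.946423
I_{2,2} = 1.985065 + (1.985065 − 2.142858)/15 = 1.974545
I_{3,2} = 1.951270 + (1.951270 − 1.985065)/15 = 1.949017
I_{4,2} = (16·1.946423 − 1.951270) / 15 = 1.946100
I_{3,3} = (64·1.949017 − 1.974545) / 63 = 1.948612
I_{4,3} = (64·1.946100 − 1.949017) / 63 = 1.946054
I_{4,4} = (256·1.946054 − 1.948612) / 255 = 1.946044

1.9460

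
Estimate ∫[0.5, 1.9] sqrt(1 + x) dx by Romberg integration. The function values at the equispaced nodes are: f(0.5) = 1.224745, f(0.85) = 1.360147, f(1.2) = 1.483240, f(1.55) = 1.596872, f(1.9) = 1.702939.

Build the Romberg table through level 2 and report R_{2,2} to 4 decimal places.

2.0676

R_{0,0} (trapezoid, 1 panel, h=1.4000): 2.049379
R_{1,0} (trapezoid, 2 panels, h=0.7000): 2.062957
R_{2,0} (trapezoid, 4 panels, h=0.3500): 2.066435
R_{1,1} = 2.062957 + (2.062957 − 2.049379)/3 = 2.067483
R_{2,1} = 2.066435 + (2.066435 − 2.062957)/3 = 2.067594
R_{2,2} = 2.067594 + (2.067594 − 2.067483)/15 = 2.067601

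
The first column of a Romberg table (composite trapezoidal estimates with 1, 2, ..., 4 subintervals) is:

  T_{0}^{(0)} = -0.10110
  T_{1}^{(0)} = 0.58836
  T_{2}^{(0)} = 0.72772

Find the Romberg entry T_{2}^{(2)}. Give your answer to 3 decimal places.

0.771

Richardson extrapolation on the trapezoidal column (denominator 4−1=3):
T_{1}^{(1)} = (4·0.58836 − (-0.10110)) / 3 = 0.81818
T_{2}^{(1)} = (4·0.72772 − 0.58836) / 3 = 0.77417
T_{2}^{(2)} = (16·0.77417 − 0.81818) / 15 = 0.77124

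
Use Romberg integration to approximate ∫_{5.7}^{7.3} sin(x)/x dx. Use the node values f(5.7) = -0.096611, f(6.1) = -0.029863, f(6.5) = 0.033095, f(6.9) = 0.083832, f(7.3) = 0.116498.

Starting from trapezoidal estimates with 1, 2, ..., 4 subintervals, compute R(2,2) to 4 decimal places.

0.0402

R(0,0) (trapezoid, 1 panel, h=1.6000): 0.015910
R(1,0) (trapezoid, 2 panels, h=0.8000): 0.034431
R(2,0) (trapezoid, 4 panels, h=0.4000): 0.038803
R(1,1) = 0.034431 + (0.034431 − 0.015910)/3 = 0.040605
R(2,1) = 0.038803 + (0.038803 − 0.034431)/3 = 0.040260
R(2,2) = 0.040260 + (0.040260 − 0.040605)/15 = 0.040237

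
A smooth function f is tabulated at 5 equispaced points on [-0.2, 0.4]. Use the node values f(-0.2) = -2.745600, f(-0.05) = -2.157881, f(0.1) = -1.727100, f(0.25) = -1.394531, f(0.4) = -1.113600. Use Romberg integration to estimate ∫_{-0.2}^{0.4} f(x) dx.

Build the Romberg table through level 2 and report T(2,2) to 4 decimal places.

-1.0761

T(0,0) (trapezoid, 1 panel, h=0.6000): -1.157760
T(1,0) (trapezoid, 2 panels, h=0.3000): -1.097010
T(2,0) (trapezoid, 4 panels, h=0.1500): -1.081367
T(1,1) = -1.097010 + (-1.097010 − (-1.157760))/3 = -1.076760
T(2,1) = -1.081367 + (-1.081367 − (-1.097010))/3 = -1.076153
T(2,2) = -1.076153 + (-1.076153 − (-1.076760))/15 = -1.076113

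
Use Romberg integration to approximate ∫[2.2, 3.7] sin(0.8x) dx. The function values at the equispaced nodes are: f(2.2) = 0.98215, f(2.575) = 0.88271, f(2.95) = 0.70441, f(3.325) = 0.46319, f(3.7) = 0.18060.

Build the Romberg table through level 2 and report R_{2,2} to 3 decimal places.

0.994

R_{0,0} (trapezoid, 1 panel, h=1.5000): 0.87206
R_{1,0} (trapezoid, 2 panels, h=0.7500): 0.96434
R_{2,0} (trapezoid, 4 panels, h=0.3750): 0.98688
R_{1,1} = 0.96434 + (0.96434 − 0.87206)/3 = 0.99510
R_{2,1} = 0.98688 + (0.98688 − 0.96434)/3 = 0.99439
R_{2,2} = 0.99439 + (0.99439 − 0.99510)/15 = 0.99434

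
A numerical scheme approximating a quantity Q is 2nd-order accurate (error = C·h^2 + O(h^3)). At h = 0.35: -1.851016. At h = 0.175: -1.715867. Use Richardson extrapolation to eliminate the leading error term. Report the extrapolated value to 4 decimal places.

-1.6708

Extrapolated value = (4·A(h/2) − A(h)) / (4 − 1)
= (4·(-1.715867) − (-1.851016)) / 3
= -5.012452 / 3 = -1.670817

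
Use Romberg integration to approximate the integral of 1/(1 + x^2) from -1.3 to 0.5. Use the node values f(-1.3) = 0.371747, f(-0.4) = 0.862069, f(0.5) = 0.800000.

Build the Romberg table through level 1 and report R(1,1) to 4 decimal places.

1.3860

R(0,0) (trapezoid, 1 panel, h=1.8000): 1.054572
R(1,0) (trapezoid, 2 panels, h=0.9000): 1.303148
R(1,1) = 1.303148 + (1.303148 − 1.054572)/3 = 1.386007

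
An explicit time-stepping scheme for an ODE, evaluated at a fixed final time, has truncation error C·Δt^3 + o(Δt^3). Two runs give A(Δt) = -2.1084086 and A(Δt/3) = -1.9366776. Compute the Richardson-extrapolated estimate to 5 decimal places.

-1.93007

Extrapolated value = (27·A(Δt/3) − A(Δt)) / (27 − 1)
= (27·(-1.9366776) − (-2.1084086)) / 26
= -50.1818866 / 26 = -1.9300726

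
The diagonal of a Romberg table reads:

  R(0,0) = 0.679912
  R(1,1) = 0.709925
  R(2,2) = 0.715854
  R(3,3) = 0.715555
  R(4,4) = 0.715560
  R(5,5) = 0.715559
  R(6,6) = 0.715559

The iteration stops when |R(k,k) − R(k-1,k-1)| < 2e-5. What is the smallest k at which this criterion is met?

k = 4

|R(1,1) − R(0,0)| = 0.030013 ≥ 2e-5
|R(2,2) − R(1,1)| = 0.005929 ≥ 2e-5
|R(3,3) − R(2,2)| = 0.000299 ≥ 2e-5
|R(4,4) − R(3,3)| = 0.000005 < 2e-5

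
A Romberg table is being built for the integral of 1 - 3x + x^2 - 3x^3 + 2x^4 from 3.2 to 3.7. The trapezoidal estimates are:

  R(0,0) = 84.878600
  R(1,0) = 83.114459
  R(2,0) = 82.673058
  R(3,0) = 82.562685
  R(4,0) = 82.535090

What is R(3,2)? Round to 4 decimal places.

Richardson extrapolation on the trapezoidal column (denominator 4−1=3):
R(2,1) = 82.673058 + (82.673058 − 83.114459)/3 = 82.525924
R(3,1) = 82.562685 + (82.562685 − 82.673058)/3 = 82.525894
R(3,2) = (16·82.525894 − 82.525924) / 15 = 82.525892

82.5259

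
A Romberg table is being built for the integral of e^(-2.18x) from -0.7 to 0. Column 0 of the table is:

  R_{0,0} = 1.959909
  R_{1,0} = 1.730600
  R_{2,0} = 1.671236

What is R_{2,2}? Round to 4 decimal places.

1.6513

Richardson extrapolation on the trapezoidal column (denominator 4−1=3):
R_{1,1} = (4·1.730600 − 1.959909) / 3 = 1.654164
R_{2,1} = (4·1.671236 − 1.730600) / 3 = 1.651448
R_{2,2} = (16·1.651448 − 1.654164) / 15 = 1.651267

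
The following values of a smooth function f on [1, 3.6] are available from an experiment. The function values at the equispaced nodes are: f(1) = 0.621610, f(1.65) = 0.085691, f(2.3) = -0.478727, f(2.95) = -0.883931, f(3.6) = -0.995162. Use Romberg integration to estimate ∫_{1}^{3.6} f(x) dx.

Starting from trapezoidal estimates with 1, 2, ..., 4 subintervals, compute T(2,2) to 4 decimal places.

T(0,0) (trapezoid, 1 panel, h=2.6000): -0.485618
T(1,0) (trapezoid, 2 panels, h=1.3000): -0.865154
T(2,0) (trapezoid, 4 panels, h=0.6500): -0.951433
T(1,1) = -0.865154 + (-0.865154 − (-0.485618))/3 = -0.991666
T(2,1) = -0.951433 + (-0.951433 − (-0.865154))/3 = -0.980193
T(2,2) = -0.980193 + (-0.980193 − (-0.991666))/15 = -0.979428

-0.9794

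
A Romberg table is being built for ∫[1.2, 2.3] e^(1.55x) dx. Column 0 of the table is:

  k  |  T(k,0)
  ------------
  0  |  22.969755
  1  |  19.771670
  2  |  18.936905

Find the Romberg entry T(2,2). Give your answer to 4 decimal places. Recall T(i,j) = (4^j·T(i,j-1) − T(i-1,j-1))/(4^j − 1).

Richardson extrapolation on the trapezoidal column (denominator 4−1=3):
T(1,1) = 19.771670 + (19.771670 − 22.969755)/3 = 18.705642
T(2,1) = 18.936905 + (18.936905 − 19.771670)/3 = 18.658650
T(2,2) = (16·18.658650 − 18.705642) / 15 = 18.655517

18.6555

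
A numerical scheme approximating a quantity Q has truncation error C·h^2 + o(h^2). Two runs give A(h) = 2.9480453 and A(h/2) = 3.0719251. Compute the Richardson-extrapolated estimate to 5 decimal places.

3.11322

The leading error scales as h^2; refining by a factor of 2 reduces it by 2^2 = 4.
Extrapolated value = (4·A(h/2) − A(h)) / (4 − 1)
= (4·3.0719251 − 2.9480453) / 3
= 9.3396551 / 3 = 3.1132184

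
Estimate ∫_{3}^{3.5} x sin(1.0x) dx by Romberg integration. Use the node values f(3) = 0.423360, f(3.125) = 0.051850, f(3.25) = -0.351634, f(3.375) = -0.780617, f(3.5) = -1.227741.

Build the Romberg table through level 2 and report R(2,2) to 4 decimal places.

R(0,0) (trapezoid, 1 panel, h=0.5000): -0.201095
R(1,0) (trapezoid, 2 panels, h=0.2500): -0.188456
R(2,0) (trapezoid, 4 panels, h=0.1250): -0.185324
R(1,1) = -0.188456 + (-0.188456 − (-0.201095))/3 = -0.184243
R(2,1) = -0.185324 + (-0.185324 − (-0.188456))/3 = -0.184280
R(2,2) = -0.184280 + (-0.184280 − (-0.184243))/15 = -0.184282

-0.1843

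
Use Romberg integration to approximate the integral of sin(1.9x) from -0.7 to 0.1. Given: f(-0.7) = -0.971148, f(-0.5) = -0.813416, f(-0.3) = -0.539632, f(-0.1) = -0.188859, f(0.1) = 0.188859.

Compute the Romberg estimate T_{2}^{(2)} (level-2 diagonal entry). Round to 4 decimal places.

-0.3913

T_{0}^{(0)} (trapezoid, 1 panel, h=0.8000): -0.312916
T_{1}^{(0)} (trapezoid, 2 panels, h=0.4000): -0.372311
T_{2}^{(0)} (trapezoid, 4 panels, h=0.2000): -0.386610
T_{1}^{(1)} = -0.372311 + (-0.372311 − (-0.312916))/3 = -0.392109
T_{2}^{(1)} = -0.386610 + (-0.386610 − (-0.372311))/3 = -0.391376
T_{2}^{(2)} = -0.391376 + (-0.391376 − (-0.392109))/15 = -0.391327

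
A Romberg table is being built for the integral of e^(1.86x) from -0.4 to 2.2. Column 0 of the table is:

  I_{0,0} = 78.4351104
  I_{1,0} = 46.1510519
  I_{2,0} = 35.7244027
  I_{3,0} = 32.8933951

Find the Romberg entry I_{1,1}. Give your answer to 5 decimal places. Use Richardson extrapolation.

Richardson extrapolation on the trapezoidal column (denominator 4−1=3):
I_{1,1} = (4·46.1510519 − 78.4351104) / 3 = 35.3896991

35.38970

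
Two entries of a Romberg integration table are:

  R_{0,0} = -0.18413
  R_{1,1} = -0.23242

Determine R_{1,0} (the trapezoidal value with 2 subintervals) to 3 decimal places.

From R_{1,1} = (4·R_{1,0} − R_{0,0})/3, solve for R_{1,0}:
4·R_{1,0} = 3·(-0.23242) + (-0.18413) = -0.88139
R_{1,0} = -0.22035

-0.220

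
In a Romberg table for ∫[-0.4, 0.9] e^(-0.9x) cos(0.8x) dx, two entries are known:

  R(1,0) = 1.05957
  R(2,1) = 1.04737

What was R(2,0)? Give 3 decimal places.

1.050

From R(2,1) = (4·R(2,0) − R(1,0))/3, solve for R(2,0):
4·R(2,0) = 3·1.04737 + 1.05957 = 4.20168
R(2,0) = 1.05042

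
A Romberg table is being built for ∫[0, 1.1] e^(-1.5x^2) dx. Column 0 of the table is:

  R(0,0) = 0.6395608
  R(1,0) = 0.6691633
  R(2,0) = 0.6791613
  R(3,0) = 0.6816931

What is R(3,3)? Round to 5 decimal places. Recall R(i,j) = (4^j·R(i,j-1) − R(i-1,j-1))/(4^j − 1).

R(1,1) = 0.6691633 + (0.6691633 − 0.6395608)/3 = 0.6790308
R(2,1) = (4·0.6791613 − 0.6691633) / 3 = 0.6824940
R(3,1) = 0.6816931 + (0.6816931 − 0.6791613)/3 = 0.6825370
R(2,2) = (16·0.6824940 − 0.6790308) / 15 = 0.6827249
R(3,2) = 0.6825370 + (0.6825370 − 0.6824940)/15 = 0.6825399
R(3,3) = 0.6825399 + (0.6825399 − 0.6827249)/63 = 0.6825370
(Column j=1 coincides with Simpson's rule on the same nodes.)

0.68254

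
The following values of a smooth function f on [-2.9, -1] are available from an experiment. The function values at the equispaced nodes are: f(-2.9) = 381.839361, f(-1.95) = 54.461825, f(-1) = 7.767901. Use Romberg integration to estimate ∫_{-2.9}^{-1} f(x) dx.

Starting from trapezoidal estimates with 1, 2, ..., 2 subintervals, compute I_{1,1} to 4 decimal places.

192.3606

I_{0,0} (trapezoid, 1 panel, h=1.9000): 370.126899
I_{1,0} (trapezoid, 2 panels, h=0.9500): 236.802183
I_{1,1} = 236.802183 + (236.802183 − 370.126899)/3 = 192.360611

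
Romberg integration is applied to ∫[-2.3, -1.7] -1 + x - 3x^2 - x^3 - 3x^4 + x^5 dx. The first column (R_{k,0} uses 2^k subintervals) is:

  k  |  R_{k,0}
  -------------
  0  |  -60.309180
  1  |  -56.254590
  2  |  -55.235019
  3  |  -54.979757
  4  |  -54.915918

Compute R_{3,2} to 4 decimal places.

-54.8946

R_{2,1} = -55.235019 + (-55.235019 − (-56.254590))/3 = -54.895162
R_{3,1} = (4·(-54.979757) − (-55.235019)) / 3 = -54.894670
R_{3,2} = (16·(-54.894670) − (-54.895162)) / 15 = -54.894637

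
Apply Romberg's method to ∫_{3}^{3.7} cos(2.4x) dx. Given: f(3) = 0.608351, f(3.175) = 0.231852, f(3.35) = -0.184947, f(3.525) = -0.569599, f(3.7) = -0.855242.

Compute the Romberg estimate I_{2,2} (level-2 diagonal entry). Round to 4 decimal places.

I_{0,0} (trapezoid, 1 panel, h=0.7000): -0.086412
I_{1,0} (trapezoid, 2 panels, h=0.3500): -0.107937
I_{2,0} (trapezoid, 4 panels, h=0.1750): -0.113074
I_{1,1} = -0.107937 + (-0.107937 − (-0.086412))/3 = -0.115112
I_{2,1} = -0.113074 + (-0.113074 − (-0.107937))/3 = -0.114786
I_{2,2} = -0.114786 + (-0.114786 − (-0.115112))/15 = -0.114764

-0.1148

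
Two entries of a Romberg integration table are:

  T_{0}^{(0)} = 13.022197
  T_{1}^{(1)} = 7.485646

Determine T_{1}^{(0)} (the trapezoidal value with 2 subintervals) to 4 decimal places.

From T_{1}^{(1)} = (4·T_{1}^{(0)} − T_{0}^{(0)})/3, solve for T_{1}^{(0)}:
4·T_{1}^{(0)} = 3·7.485646 + 13.022197 = 35.479135
T_{1}^{(0)} = 8.869784

8.8698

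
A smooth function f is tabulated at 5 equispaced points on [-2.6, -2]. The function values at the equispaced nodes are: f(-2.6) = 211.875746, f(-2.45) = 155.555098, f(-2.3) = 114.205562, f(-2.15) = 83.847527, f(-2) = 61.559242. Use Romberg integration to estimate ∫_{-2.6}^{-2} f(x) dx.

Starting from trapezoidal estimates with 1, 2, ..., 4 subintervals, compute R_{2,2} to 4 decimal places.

72.9693

R_{0,0} (trapezoid, 1 panel, h=0.6000): 82.030496
R_{1,0} (trapezoid, 2 panels, h=0.3000): 75.276917
R_{2,0} (trapezoid, 4 panels, h=0.1500): 73.548852
R_{1,1} = 75.276917 + (75.276917 − 82.030496)/3 = 73.025724
R_{2,1} = 73.548852 + (73.548852 − 75.276917)/3 = 72.972830
R_{2,2} = 72.972830 + (72.972830 − 73.025724)/15 = 72.969304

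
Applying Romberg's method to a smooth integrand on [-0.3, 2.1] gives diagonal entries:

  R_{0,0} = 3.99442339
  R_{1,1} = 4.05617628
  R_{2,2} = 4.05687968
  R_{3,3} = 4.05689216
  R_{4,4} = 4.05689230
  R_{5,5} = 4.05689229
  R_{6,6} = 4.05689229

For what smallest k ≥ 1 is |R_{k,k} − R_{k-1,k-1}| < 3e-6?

k = 4

|R_{1,1} − R_{0,0}| = 0.06175289 ≥ 3e-6
|R_{2,2} − R_{1,1}| = 0.00070340 ≥ 3e-6
|R_{3,3} − R_{2,2}| = 0.00001248 ≥ 3e-6
|R_{4,4} − R_{3,3}| = 0.00000014 < 3e-6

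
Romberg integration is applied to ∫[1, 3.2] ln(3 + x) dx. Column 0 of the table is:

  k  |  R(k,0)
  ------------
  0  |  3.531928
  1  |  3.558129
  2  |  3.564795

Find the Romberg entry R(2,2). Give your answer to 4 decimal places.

3.5670

R(1,1) = 3.558129 + (3.558129 − 3.531928)/3 = 3.566863
R(2,1) = 3.564795 + (3.564795 − 3.558129)/3 = 3.567017
R(2,2) = 3.567017 + (3.567017 − 3.566863)/15 = 3.567027
(Column j=1 coincides with Simpson's rule on the same nodes.)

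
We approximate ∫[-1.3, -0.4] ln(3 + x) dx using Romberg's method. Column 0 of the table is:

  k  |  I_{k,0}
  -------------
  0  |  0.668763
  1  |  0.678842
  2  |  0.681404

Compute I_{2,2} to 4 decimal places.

Richardson extrapolation on the trapezoidal column (denominator 4−1=3):
I_{1,1} = 0.678842 + (0.678842 − 0.668763)/3 = 0.682202
I_{2,1} = 0.681404 + (0.681404 − 0.678842)/3 = 0.682258
I_{2,2} = (16·0.682258 − 0.682202) / 15 = 0.682262

0.6823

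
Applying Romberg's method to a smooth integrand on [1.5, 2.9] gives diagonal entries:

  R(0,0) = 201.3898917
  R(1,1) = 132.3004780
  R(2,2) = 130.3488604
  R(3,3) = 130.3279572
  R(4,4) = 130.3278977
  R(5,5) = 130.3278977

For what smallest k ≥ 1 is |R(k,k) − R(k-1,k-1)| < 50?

k = 2

|R(1,1) − R(0,0)| = 69.0894137 ≥ 50
|R(2,2) − R(1,1)| = 1.9516176 < 50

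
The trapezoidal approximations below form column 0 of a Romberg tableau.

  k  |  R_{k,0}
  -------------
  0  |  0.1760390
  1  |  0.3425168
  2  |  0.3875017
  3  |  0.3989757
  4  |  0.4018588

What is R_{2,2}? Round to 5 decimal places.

0.40280

Richardson extrapolation on the trapezoidal column (denominator 4−1=3):
R_{1,1} = (4·0.3425168 − 0.1760390) / 3 = 0.3980094
R_{2,1} = 0.3875017 + (0.3875017 − 0.3425168)/3 = 0.4024967
R_{2,2} = (16·0.4024967 − 0.3980094) / 15 = 0.4027959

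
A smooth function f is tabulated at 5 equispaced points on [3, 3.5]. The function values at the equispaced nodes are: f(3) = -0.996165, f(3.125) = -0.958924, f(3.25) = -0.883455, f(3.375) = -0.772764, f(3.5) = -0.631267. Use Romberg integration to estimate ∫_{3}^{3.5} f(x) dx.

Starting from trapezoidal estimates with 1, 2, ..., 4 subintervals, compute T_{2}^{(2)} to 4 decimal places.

-0.4300

T_{0}^{(0)} (trapezoid, 1 panel, h=0.5000): -0.406858
T_{1}^{(0)} (trapezoid, 2 panels, h=0.2500): -0.424293
T_{2}^{(0)} (trapezoid, 4 panels, h=0.1250): -0.428607
T_{1}^{(1)} = -0.424293 + (-0.424293 − (-0.406858))/3 = -0.430105
T_{2}^{(1)} = -0.428607 + (-0.428607 − (-0.424293))/3 = -0.430045
T_{2}^{(2)} = -0.430045 + (-0.430045 − (-0.430105))/15 = -0.430041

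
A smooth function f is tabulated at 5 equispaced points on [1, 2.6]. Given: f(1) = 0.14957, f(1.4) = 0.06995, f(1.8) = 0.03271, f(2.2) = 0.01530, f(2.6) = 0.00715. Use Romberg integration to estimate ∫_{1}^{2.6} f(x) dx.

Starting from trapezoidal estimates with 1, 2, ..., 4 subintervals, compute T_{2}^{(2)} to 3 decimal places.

T_{0}^{(0)} (trapezoid, 1 panel, h=1.6000): 0.12538
T_{1}^{(0)} (trapezoid, 2 panels, h=0.8000): 0.08886
T_{2}^{(0)} (trapezoid, 4 panels, h=0.4000): 0.07853
T_{1}^{(1)} = 0.08886 + (0.08886 − 0.12538)/3 = 0.07669
T_{2}^{(1)} = 0.07853 + (0.07853 − 0.08886)/3 = 0.07509
T_{2}^{(2)} = 0.07509 + (0.07509 − 0.07669)/15 = 0.07498

0.075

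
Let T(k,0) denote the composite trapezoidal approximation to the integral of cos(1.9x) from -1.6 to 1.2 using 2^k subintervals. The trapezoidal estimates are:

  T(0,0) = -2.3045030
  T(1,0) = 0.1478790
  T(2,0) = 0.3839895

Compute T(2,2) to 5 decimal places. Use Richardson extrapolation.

T(1,1) = (4·0.1478790 − (-2.3045030)) / 3 = 0.9653397
T(2,1) = 0.3839895 + (0.3839895 − 0.1478790)/3 = 0.4626930
T(2,2) = 0.4626930 + (0.4626930 − 0.9653397)/15 = 0.4291832

0.42918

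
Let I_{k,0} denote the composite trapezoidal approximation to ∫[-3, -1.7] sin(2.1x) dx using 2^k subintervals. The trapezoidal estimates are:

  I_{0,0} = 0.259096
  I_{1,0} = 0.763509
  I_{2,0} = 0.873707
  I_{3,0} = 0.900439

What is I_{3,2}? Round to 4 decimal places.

I_{2,1} = 0.873707 + (0.873707 − 0.763509)/3 = 0.910440
I_{3,1} = (4·0.900439 − 0.873707) / 3 = 0.909350
I_{3,2} = 0.909350 + (0.909350 − 0.910440)/15 = 0.909277

0.9093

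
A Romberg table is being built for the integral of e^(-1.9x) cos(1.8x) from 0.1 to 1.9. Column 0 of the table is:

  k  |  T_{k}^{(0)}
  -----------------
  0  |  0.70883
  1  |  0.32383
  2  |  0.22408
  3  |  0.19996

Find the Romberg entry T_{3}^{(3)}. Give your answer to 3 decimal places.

0.192

T_{1}^{(1)} = 0.32383 + (0.32383 − 0.70883)/3 = 0.19550
T_{2}^{(1)} = (4·0.22408 − 0.32383) / 3 = 0.19083
T_{3}^{(1)} = 0.19996 + (0.19996 − 0.22408)/3 = 0.19192
T_{2}^{(2)} = (16·0.19083 − 0.19550) / 15 = 0.19052
T_{3}^{(2)} = (16·0.19192 − 0.19083) / 15 = 0.19199
T_{3}^{(3)} = (64·0.19199 − 0.19052) / 63 = 0.19201
(Column j=1 coincides with Simpson's rule on the same nodes.)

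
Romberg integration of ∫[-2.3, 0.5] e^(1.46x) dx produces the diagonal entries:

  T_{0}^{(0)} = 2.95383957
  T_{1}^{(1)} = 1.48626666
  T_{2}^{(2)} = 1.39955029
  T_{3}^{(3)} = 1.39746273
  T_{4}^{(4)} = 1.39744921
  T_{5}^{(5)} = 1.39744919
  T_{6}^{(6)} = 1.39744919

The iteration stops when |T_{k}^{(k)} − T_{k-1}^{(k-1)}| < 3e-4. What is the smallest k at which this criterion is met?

k = 4

|T_{1}^{(1)} − T_{0}^{(0)}| = 1.46757291 ≥ 3e-4
|T_{2}^{(2)} − T_{1}^{(1)}| = 0.08671637 ≥ 3e-4
|T_{3}^{(3)} − T_{2}^{(2)}| = 0.00208756 ≥ 3e-4
|T_{4}^{(4)} − T_{3}^{(3)}| = 0.00001352 < 3e-4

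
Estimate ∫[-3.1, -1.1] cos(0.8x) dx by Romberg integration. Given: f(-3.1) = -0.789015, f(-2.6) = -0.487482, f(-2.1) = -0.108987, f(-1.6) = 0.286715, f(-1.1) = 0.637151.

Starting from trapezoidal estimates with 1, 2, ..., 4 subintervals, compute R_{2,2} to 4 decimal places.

-0.1955

R_{0,0} (trapezoid, 1 panel, h=2.0000): -0.151864
R_{1,0} (trapezoid, 2 panels, h=1.0000): -0.184919
R_{2,0} (trapezoid, 4 panels, h=0.5000): -0.192843
R_{1,1} = -0.184919 + (-0.184919 − (-0.151864))/3 = -0.195937
R_{2,1} = -0.192843 + (-0.192843 − (-0.184919))/3 = -0.195484
R_{2,2} = -0.195484 + (-0.195484 − (-0.195937))/15 = -0.195454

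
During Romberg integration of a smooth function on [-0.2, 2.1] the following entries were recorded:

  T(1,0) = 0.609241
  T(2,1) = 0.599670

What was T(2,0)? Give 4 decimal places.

From T(2,1) = (4·T(2,0) − T(1,0))/3, solve for T(2,0):
4·T(2,0) = 3·0.599670 + 0.609241 = 2.408251
T(2,0) = 0.602063

0.6021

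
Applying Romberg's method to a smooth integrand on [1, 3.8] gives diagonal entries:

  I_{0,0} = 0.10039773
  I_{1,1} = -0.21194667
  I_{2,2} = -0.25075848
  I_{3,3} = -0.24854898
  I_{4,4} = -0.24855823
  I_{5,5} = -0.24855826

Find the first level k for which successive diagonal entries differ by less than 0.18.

|I_{1,1} − I_{0,0}| = 0.31234440 ≥ 0.18
|I_{2,2} − I_{1,1}| = 0.03881181 < 0.18

k = 2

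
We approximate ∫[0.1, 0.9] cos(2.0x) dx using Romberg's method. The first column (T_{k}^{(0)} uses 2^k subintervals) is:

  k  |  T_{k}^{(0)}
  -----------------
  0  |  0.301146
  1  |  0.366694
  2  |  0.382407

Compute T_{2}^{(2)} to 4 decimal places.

0.3876

Richardson extrapolation on the trapezoidal column (denominator 4−1=3):
T_{1}^{(1)} = 0.366694 + (0.366694 − 0.301146)/3 = 0.388543
T_{2}^{(1)} = (4·0.382407 − 0.366694) / 3 = 0.387645
T_{2}^{(2)} = 0.387645 + (0.387645 − 0.388543)/15 = 0.387585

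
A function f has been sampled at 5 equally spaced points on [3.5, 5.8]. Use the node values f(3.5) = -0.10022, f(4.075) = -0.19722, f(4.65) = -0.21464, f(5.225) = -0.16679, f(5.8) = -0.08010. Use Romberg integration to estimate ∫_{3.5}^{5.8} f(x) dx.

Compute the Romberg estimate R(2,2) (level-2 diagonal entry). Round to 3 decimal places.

-0.396

R(0,0) (trapezoid, 1 panel, h=2.3000): -0.20737
R(1,0) (trapezoid, 2 panels, h=1.1500): -0.35052
R(2,0) (trapezoid, 4 panels, h=0.5750): -0.38457
R(1,1) = -0.35052 + (-0.35052 − (-0.20737))/3 = -0.39824
R(2,1) = -0.38457 + (-0.38457 − (-0.35052))/3 = -0.39592
R(2,2) = -0.39592 + (-0.39592 − (-0.39824))/15 = -0.39577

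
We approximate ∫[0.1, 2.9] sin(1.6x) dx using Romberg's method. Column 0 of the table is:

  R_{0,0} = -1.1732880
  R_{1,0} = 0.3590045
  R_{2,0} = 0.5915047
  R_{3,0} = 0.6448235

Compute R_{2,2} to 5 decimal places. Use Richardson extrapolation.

Richardson extrapolation on the trapezoidal column (denominator 4−1=3):
R_{1,1} = (4·0.3590045 − (-1.1732880)) / 3 = 0.8697687
R_{2,1} = (4·0.5915047 − 0.3590045) / 3 = 0.6690048
R_{2,2} = 0.6690048 + (0.6690048 − 0.8697687)/15 = 0.6556205

0.65562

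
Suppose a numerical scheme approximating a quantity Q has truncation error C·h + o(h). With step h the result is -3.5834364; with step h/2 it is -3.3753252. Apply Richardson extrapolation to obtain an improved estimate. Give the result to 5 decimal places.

Extrapolated value = (2·A(h/2) − A(h)) / (2 − 1)
= (2·(-3.3753252) − (-3.5834364)) / 1
= -3.1672140 / 1 = -3.1672140

-3.16721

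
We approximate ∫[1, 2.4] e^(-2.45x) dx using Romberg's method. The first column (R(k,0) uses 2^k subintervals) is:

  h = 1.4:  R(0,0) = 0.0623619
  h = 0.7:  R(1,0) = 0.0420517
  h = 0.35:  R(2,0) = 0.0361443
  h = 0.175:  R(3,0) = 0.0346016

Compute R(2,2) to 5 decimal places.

0.03410

Richardson extrapolation on the trapezoidal column (denominator 4−1=3):
R(1,1) = (4·0.0420517 − 0.0623619) / 3 = 0.0352816
R(2,1) = 0.0361443 + (0.0361443 − 0.0420517)/3 = 0.0341752
R(2,2) = 0.0341752 + (0.0341752 − 0.0352816)/15 = 0.0341014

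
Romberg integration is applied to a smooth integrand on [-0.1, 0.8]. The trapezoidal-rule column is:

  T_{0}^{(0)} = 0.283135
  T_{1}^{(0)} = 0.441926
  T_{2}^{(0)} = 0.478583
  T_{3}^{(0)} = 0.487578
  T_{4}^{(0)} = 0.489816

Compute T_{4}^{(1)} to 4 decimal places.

0.4906

Richardson extrapolation on the trapezoidal column (denominator 4−1=3):
T_{4}^{(1)} = 0.489816 + (0.489816 − 0.487578)/3 = 0.490562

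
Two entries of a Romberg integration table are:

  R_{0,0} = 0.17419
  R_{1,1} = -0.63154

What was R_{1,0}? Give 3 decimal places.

From R_{1,1} = (4·R_{1,0} − R_{0,0})/3, solve for R_{1,0}:
4·R_{1,0} = 3·(-0.63154) + 0.17419 = -1.72043
R_{1,0} = -0.43011

-0.430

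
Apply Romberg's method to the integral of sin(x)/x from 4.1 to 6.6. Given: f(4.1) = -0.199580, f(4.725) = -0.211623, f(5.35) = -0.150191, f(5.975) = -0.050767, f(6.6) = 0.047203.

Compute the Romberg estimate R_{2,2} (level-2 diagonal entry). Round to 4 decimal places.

R_{0,0} (trapezoid, 1 panel, h=2.5000): -0.190471
R_{1,0} (trapezoid, 2 panels, h=1.2500): -0.282974
R_{2,0} (trapezoid, 4 panels, h=0.6250): -0.305481
R_{1,1} = -0.282974 + (-0.282974 − (-0.190471))/3 = -0.313808
R_{2,1} = -0.305481 + (-0.305481 − (-0.282974))/3 = -0.312983
R_{2,2} = -0.312983 + (-0.312983 − (-0.313808))/15 = -0.312928

-0.3129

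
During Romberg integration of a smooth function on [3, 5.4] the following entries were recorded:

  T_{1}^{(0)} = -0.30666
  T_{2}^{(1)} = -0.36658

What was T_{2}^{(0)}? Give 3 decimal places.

From T_{2}^{(1)} = (4·T_{2}^{(0)} − T_{1}^{(0)})/3, solve for T_{2}^{(0)}:
4·T_{2}^{(0)} = 3·(-0.36658) + (-0.30666) = -1.40640
T_{2}^{(0)} = -0.35160

-0.352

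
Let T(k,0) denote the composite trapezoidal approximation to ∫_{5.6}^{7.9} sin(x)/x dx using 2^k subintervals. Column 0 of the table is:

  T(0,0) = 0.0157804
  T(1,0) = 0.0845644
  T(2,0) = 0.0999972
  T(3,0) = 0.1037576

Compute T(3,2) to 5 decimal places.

0.10500

Richardson extrapolation on the trapezoidal column (denominator 4−1=3):
T(2,1) = (4·0.0999972 − 0.0845644) / 3 = 0.1051415
T(3,1) = 0.1037576 + (0.1037576 − 0.0999972)/3 = 0.1050111
T(3,2) = 0.1050111 + (0.1050111 − 0.1051415)/15 = 0.1050024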